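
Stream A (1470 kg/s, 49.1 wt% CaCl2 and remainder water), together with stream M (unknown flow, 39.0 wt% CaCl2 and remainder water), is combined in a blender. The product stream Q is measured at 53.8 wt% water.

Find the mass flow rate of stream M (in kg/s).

Let M be the unknown flow. Total out = 1470 + M.
water balance: 748.23 + 0.610·M = 0.538·(1470 + M)
(0.610 − 0.538)·M = 0.538×1470 − 748.23 = 42.63
M = 42.63 / 0.072 = 592.08 kg/s

592.1 kg/s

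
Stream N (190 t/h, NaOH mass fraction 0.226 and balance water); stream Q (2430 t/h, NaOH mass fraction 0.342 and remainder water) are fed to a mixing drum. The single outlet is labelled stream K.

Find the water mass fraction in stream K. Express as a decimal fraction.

Total flow out = 190 + 2430 = 2620 t/h.
water in = 190×0.774 + 2430×0.658 = 1746 t/h.
water mass fraction in K = 1746/2620 = 0.666.

0.666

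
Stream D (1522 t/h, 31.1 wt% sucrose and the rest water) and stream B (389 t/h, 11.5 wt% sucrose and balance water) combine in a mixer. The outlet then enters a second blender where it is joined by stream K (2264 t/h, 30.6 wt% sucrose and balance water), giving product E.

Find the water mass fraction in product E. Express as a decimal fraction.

0.710

Overall, product flow = 4175 t/h.
water in = 1522×0.689 + 389×0.885 + 2264×0.694 = 2964.1 t/h.
water fraction in E = 0.710.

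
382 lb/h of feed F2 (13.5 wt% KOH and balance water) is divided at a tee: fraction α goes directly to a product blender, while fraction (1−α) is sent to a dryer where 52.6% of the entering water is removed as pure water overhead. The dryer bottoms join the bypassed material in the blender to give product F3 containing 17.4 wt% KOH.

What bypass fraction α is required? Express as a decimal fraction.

All 382×0.135 = 51.57 lb/h of KOH reaches F3, so F3 = 51.57/0.174 = 296.38 lb/h and vapour = 85.621 lb/h.
The evaporator receives (1−α)·382 of feed at 0.865 water and removes 0.526 of that water:
0.526×0.865×(1−α)×382 = 85.621
(1−α) = 85.621/173.81 = 0.4926;  α = 0.5074.

0.507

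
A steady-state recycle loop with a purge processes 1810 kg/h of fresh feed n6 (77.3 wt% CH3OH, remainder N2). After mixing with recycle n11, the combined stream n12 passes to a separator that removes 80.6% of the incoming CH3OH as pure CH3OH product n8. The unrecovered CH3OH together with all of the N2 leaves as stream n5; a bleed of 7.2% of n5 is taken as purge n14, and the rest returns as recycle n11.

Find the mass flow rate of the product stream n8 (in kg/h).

1375 kg/h

CH3OH in n12: m_A = 1810×0.773 + (1−0.072)·(1−0.806)·m_A, so m_A = 1399.1/0.8200 = 1706.3 kg/h.
Product n8 = 0.806×1706.3 = 1375.3 kg/h.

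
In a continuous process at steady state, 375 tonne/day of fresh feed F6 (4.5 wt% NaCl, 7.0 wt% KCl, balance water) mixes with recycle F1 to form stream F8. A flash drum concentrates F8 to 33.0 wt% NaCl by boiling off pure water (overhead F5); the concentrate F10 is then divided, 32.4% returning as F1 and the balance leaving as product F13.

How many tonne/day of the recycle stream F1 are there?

24.51 tonne/day

Overall NaCl balance (none leaves overhead): NaCl in fresh feed = NaCl in product, i.e. 375×0.045 = (1−0.324)·F10·0.330.
F10 = 16.875/(0.330×0.676) = 75.646 tonne/day.
Recycle F1 = 0.324×75.646 = 24.509 tonne/day.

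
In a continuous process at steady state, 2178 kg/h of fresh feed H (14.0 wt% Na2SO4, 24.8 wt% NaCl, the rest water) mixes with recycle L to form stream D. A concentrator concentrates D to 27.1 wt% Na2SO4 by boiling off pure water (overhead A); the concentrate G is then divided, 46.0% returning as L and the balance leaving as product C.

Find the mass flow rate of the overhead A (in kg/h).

Overall Na2SO4 balance (none leaves overhead): Na2SO4 in fresh feed = Na2SO4 in product, i.e. 2178×0.140 = (1−0.460)·G·0.271.
G = 304.92/(0.271×0.540) = 2083.6 kg/h.
Recycle L = 0.460×2083.6 = 958.47 kg/h.
Combined feed D = 2178 + 958.47 = 3136.5 kg/h.
Overhead A = D − G = 3136.5 − 2083.6 = 1052.8 kg/h.

1053 kg/h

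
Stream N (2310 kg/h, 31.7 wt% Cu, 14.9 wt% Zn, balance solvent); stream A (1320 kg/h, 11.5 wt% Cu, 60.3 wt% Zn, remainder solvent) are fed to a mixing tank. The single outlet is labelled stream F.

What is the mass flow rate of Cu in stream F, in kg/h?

884.1 kg/h

Cu out = Cu in = 2310×0.317 + 1320×0.115 = 884.07 kg/h.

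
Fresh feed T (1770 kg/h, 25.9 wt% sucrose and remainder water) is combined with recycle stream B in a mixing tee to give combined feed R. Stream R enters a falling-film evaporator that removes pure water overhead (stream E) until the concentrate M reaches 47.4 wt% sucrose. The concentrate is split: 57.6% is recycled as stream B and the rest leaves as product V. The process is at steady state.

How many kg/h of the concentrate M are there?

Overall sucrose balance (none leaves overhead): sucrose in fresh feed = sucrose in product, i.e. 1770×0.259 = (1−0.576)·M·0.474.
M = 458.43/(0.474×0.424) = 2281 kg/h.

2281 kg/h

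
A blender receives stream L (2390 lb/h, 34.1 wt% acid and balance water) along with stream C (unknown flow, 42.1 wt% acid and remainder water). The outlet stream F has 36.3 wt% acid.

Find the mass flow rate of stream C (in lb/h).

906.6 lb/h

Let C be the unknown flow. Total out = 2390 + C.
acid balance: 814.99 + 0.421·C = 0.363·(2390 + C)
(0.421 − 0.363)·C = 0.363×2390 − 814.99 = 52.58
C = 52.58 / 0.058 = 906.55 lb/h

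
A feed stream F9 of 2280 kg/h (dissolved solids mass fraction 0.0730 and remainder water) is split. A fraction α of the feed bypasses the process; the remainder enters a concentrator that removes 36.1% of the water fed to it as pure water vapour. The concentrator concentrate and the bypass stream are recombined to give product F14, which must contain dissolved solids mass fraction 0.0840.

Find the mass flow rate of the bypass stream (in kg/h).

All 2280×0.073 = 166.44 kg/h of dissolved solids reaches F14, so F14 = 166.44/0.084 = 1981.4 kg/h and vapour = 298.57 kg/h.
The evaporator receives (1−α)·2280 of feed at 0.927 water and removes 0.361 of that water:
0.361×0.927×(1−α)×2280 = 298.57
(1−α) = 298.57/763 = 0.3913;  α = 0.6087.
Bypass flow = 0.6087×2280 = 1387.8 kg/h.

1388 kg/h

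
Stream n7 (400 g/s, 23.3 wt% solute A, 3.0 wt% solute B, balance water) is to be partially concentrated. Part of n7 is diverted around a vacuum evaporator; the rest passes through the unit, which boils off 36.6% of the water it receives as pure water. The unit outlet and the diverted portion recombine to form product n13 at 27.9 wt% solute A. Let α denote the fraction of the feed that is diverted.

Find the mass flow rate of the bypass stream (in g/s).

All 400×0.233 = 93.2 g/s of solute A reaches n13, so n13 = 93.2/0.279 = 334.05 g/s and vapour = 65.95 g/s.
The evaporator receives (1−α)·400 of feed at 0.737 water and removes 0.366 of that water:
0.366×0.737×(1−α)×400 = 65.95
(1−α) = 65.95/107.9 = 0.6112;  α = 0.3888.
Bypass flow = 0.3888×400 = 155.51 g/s.

155.5 g/s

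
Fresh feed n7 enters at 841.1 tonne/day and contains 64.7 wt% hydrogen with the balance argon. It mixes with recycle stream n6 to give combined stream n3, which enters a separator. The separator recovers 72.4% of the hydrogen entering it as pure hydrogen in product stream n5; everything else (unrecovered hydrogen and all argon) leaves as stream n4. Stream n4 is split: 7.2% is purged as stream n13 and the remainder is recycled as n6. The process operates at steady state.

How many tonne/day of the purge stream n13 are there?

311.4 tonne/day

argon enters only via n7 and leaves only via the purge: 841.1×0.353 = 0.072×(argon in n4), and the separator passes all argon, so argon in n3 = argon in n4 = 4123.7 tonne/day.
hydrogen in n3: m_A = 841.1×0.647 + (1−0.072)·(1−0.724)·m_A, so m_A = 544.19/0.7439 = 731.57 tonne/day.
n4 = (1−0.724)×731.57 + 4123.7 = 4325.6 tonne/day.
Purge n13 = 0.072×4325.6 = 311.45 tonne/day.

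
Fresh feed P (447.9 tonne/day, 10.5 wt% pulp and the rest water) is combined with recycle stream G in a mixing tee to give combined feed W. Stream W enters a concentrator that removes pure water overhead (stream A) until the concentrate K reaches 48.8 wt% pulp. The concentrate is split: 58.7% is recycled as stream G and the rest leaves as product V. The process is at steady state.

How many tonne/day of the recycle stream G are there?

Overall pulp balance (none leaves overhead): pulp in fresh feed = pulp in product, i.e. 447.9×0.105 = (1−0.587)·K·0.488.
K = 47.029/(0.488×0.413) = 233.35 tonne/day.
Recycle G = 0.587×233.35 = 136.97 tonne/day.

137 tonne/day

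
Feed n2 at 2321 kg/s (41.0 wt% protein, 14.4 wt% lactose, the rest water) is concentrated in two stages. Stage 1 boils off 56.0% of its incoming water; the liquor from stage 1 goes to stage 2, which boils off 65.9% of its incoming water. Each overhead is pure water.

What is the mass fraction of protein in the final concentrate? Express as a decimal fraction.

water in feed = 2321×0.446 = 1035.2 kg/s.
After stage 1: water left = (1−0.560)×1035.2 = 455.47; stream total = 1741.3 kg/s.
After stage 2: water left = (1−0.659)×455.47 = 155.32; final concentrate = 1441.2 kg/s.
protein fraction = 951.61/1441.2 = 0.660.

0.660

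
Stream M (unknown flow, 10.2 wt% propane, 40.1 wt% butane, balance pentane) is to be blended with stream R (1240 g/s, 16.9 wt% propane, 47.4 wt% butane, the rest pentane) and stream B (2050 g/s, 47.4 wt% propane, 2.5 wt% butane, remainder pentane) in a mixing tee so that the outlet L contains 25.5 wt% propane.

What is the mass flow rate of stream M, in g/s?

Let M be the unknown flow. Total out = 3290 + M.
propane balance: 1181.3 + 0.102·M = 0.255·(3290 + M)
(0.102 − 0.255)·M = 0.255×3290 − 1181.3 = -342.31
M = -342.31 / -0.153 = 2237.3 g/s

2237 g/s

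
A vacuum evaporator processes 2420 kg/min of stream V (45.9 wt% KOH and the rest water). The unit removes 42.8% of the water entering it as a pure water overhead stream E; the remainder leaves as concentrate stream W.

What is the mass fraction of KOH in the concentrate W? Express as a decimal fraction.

KOH is not removed: 2420×0.459 = 1110.8 kg/min of KOH enters W.
water entering = 2420×0.541 = 1309.2 kg/min; overhead removed = 0.428×1309.2 = 560.35 kg/min.
Concentrate = 2420 − 560.35 = 1859.7 kg/min.
Mass fraction = 1110.8/1859.7 = 0.597.

0.597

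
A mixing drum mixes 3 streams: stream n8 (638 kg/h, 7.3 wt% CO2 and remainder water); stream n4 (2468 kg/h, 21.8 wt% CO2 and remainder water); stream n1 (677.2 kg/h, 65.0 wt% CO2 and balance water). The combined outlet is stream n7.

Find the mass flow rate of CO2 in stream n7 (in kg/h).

CO2 out = CO2 in = 638×0.073 + 2468×0.218 + 677.2×0.650 = 1024.8 kg/h.

1025 kg/h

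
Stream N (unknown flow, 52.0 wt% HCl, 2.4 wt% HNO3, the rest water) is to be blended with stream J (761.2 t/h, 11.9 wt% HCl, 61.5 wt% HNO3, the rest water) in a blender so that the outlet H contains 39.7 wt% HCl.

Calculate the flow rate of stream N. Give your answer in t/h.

Let N be the unknown flow. Total out = 761.2 + N.
HCl balance: 90.583 + 0.520·N = 0.397·(761.2 + N)
(0.520 − 0.397)·N = 0.397×761.2 − 90.583 = 211.61
N = 211.61 / 0.123 = 1720.4 t/h

1720 t/h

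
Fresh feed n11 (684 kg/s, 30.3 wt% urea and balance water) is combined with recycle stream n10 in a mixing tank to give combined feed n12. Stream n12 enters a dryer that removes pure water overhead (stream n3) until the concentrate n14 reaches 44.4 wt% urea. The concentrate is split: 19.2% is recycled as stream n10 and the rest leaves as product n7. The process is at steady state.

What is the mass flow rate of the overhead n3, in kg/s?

217.2 kg/s

Overall urea balance (none leaves overhead): urea in fresh feed = urea in product, i.e. 684×0.303 = (1−0.192)·n14·0.444.
n14 = 207.25/(0.444×0.808) = 577.7 kg/s.
Recycle n10 = 0.192×577.7 = 110.92 kg/s.
Combined feed n12 = 684 + 110.92 = 794.92 kg/s.
Overhead n3 = n12 − n14 = 794.92 − 577.7 = 217.22 kg/s.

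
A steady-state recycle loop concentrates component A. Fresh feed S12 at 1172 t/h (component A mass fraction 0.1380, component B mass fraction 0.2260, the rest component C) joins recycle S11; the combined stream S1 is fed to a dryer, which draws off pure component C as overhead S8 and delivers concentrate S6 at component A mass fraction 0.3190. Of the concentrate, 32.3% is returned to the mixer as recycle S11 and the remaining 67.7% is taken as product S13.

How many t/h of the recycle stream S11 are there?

Overall component A balance (none leaves overhead): component A in fresh feed = component A in product, i.e. 1172×0.138 = (1−0.323)·S6·0.319.
S6 = 161.74/(0.319×0.677) = 748.91 t/h.
Recycle S11 = 0.323×748.91 = 241.9 t/h.

241.9 t/h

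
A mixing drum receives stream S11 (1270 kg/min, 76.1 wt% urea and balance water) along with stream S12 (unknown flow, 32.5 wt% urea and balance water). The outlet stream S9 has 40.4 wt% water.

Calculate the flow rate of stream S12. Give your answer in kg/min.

Let S12 be the unknown flow. Total out = 1270 + S12.
water balance: 303.53 + 0.675·S12 = 0.404·(1270 + S12)
(0.675 − 0.404)·S12 = 0.404×1270 − 303.53 = 209.55
S12 = 209.55 / 0.271 = 773.25 kg/min

773.2 kg/min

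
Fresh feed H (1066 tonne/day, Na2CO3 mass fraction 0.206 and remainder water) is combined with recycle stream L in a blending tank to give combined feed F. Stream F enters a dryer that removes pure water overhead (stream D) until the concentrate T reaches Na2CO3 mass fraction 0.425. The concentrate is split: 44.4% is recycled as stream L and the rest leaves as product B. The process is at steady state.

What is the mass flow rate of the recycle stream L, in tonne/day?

Overall Na2CO3 balance (none leaves overhead): Na2CO3 in fresh feed = Na2CO3 in product, i.e. 1066×0.206 = (1−0.444)·T·0.425.
T = 219.6/(0.425×0.556) = 929.31 tonne/day.
Recycle L = 0.444×929.31 = 412.61 tonne/day.

412.6 tonne/day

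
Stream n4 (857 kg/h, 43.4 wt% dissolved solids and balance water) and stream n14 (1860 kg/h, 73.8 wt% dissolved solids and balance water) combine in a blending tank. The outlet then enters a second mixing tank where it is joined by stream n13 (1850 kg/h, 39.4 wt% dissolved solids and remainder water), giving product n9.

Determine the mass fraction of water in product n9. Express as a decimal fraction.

Overall, product flow = 4567 kg/h.
water in = 857×0.566 + 1860×0.262 + 1850×0.606 = 2093.5 kg/h.
water fraction in n9 = 0.458.

0.458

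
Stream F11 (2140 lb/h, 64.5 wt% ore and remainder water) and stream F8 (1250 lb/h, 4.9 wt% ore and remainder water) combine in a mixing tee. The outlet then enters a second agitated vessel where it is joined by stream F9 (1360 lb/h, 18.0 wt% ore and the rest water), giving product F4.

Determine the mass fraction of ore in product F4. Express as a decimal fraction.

0.355

Overall, product flow = 4750 lb/h.
ore in = 2140×0.645 + 1250×0.049 + 1360×0.180 = 1686.3 lb/h.
ore fraction in F4 = 0.355.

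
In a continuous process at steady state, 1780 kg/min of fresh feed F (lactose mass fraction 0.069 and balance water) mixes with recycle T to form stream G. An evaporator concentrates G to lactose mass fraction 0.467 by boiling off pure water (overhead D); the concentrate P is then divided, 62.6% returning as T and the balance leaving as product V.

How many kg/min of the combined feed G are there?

2220 kg/min

Overall lactose balance (none leaves overhead): lactose in fresh feed = lactose in product, i.e. 1780×0.069 = (1−0.626)·P·0.467.
P = 122.82/(0.467×0.374) = 703.2 kg/min.
Recycle T = 0.626×703.2 = 440.2 kg/min.
Combined feed G = 1780 + 440.2 = 2220.2 kg/min.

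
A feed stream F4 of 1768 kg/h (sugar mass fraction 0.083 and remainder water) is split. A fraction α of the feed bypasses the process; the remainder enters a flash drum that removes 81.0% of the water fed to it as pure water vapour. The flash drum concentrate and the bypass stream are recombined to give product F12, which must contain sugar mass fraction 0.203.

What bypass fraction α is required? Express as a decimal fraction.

0.204

All 1768×0.083 = 146.74 kg/h of sugar reaches F12, so F12 = 146.74/0.203 = 722.88 kg/h and vapour = 1045.1 kg/h.
The evaporator receives (1−α)·1768 of feed at 0.917 water and removes 0.810 of that water:
0.810×0.917×(1−α)×1768 = 1045.1
(1−α) = 1045.1/1313.2 = 0.7958;  α = 0.2042.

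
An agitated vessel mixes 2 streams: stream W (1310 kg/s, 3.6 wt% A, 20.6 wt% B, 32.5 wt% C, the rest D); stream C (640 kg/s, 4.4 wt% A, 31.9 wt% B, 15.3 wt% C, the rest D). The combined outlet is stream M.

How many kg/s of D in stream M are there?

877 kg/s

D out = D in = 1310×0.433 + 640×0.484 = 876.99 kg/s.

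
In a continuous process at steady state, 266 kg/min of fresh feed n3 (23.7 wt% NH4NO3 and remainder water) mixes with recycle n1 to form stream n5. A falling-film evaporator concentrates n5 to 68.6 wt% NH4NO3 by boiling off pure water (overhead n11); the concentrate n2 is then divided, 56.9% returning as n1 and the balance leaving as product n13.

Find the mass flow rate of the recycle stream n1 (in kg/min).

121.3 kg/min

Overall NH4NO3 balance (none leaves overhead): NH4NO3 in fresh feed = NH4NO3 in product, i.e. 266×0.237 = (1−0.569)·n2·0.686.
n2 = 63.042/(0.686×0.431) = 213.22 kg/min.
Recycle n1 = 0.569×213.22 = 121.32 kg/min.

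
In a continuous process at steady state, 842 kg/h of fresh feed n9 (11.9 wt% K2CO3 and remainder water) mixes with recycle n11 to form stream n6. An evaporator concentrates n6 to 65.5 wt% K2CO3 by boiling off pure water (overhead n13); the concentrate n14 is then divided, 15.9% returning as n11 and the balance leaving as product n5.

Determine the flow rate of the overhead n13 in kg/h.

689 kg/h

Overall K2CO3 balance (none leaves overhead): K2CO3 in fresh feed = K2CO3 in product, i.e. 842×0.119 = (1−0.159)·n14·0.655.
n14 = 100.2/(0.655×0.841) = 181.9 kg/h.
Recycle n11 = 0.159×181.9 = 28.921 kg/h.
Combined feed n6 = 842 + 28.921 = 870.92 kg/h.
Overhead n13 = n6 − n14 = 870.92 − 181.9 = 689.03 kg/h.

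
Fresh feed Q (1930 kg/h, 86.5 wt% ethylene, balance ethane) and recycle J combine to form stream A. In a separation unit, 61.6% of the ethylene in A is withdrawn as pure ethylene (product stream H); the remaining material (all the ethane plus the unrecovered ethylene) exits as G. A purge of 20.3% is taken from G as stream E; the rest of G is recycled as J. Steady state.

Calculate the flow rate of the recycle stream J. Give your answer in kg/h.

1759 kg/h

ethane enters only via Q and leaves only via the purge: 1930×0.135 = 0.203×(ethane in G), and the separation unit passes all ethane, so ethane in A = ethane in G = 1283.5 kg/h.
ethylene in A: m_A = 1930×0.865 + (1−0.203)·(1−0.616)·m_A, so m_A = 1669.5/0.6940 = 2405.7 kg/h.
G = (1−0.616)×2405.7 + 1283.5 = 2207.3 kg/h.
Recycle J = (1−0.203)×2207.3 = 1759.2 kg/h.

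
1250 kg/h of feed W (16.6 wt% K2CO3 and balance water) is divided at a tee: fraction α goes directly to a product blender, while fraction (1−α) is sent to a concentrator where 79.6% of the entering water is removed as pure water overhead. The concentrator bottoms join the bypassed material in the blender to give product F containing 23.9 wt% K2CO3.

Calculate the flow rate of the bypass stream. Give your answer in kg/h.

674.9 kg/h

All 1250×0.166 = 207.5 kg/h of K2CO3 reaches F, so F = 207.5/0.239 = 868.2 kg/h and vapour = 381.8 kg/h.
The evaporator receives (1−α)·1250 of feed at 0.834 water and removes 0.796 of that water:
0.796×0.834×(1−α)×1250 = 381.8
(1−α) = 381.8/829.83 = 0.4601;  α = 0.5399.
Bypass flow = 0.5399×1250 = 674.88 kg/h.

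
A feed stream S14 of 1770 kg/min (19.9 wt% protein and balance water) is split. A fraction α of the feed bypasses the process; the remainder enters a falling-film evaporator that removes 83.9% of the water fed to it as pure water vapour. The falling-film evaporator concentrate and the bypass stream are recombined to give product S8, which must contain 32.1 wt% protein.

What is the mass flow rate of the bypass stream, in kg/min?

All 1770×0.199 = 352.23 kg/min of protein reaches S8, so S8 = 352.23/0.321 = 1097.3 kg/min and vapour = 672.71 kg/min.
The evaporator receives (1−α)·1770 of feed at 0.801 water and removes 0.839 of that water:
0.839×0.801×(1−α)×1770 = 672.71
(1−α) = 672.71/1189.5 = 0.5655;  α = 0.4345.
Bypass flow = 0.4345×1770 = 769 kg/min.

769 kg/min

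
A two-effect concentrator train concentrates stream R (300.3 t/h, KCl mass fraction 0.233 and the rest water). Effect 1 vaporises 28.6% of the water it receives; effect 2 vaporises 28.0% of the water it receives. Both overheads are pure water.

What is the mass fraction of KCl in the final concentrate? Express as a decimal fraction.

0.371

water in feed = 300.3×0.767 = 230.33 t/h.
After stage 1: water left = (1−0.286)×230.33 = 164.46; stream total = 234.43 t/h.
After stage 2: water left = (1−0.280)×164.46 = 118.41; final concentrate = 188.38 t/h.
KCl fraction = 69.97/188.38 = 0.371.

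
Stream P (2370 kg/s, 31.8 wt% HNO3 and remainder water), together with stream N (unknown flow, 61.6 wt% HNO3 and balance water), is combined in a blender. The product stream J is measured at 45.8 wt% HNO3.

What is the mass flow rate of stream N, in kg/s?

2100 kg/s

Let N be the unknown flow. Total out = 2370 + N.
HNO3 balance: 753.66 + 0.616·N = 0.458·(2370 + N)
(0.616 − 0.458)·N = 0.458×2370 − 753.66 = 331.8
N = 331.8 / 0.158 = 2100 kg/s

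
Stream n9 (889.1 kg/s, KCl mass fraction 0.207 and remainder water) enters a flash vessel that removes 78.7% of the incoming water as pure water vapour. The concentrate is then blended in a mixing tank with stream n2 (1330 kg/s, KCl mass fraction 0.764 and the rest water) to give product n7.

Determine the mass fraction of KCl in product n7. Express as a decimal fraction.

Vapour removed = 0.787×0.793×889.1 = 554.88 kg/s; concentrate = 334.22 kg/s.
KCl reaching the mixer = 184.04 (from concentrate) + 1330×0.764 = 1200.2 kg/s.
Product flow = 334.22 + 1330 = 1664.2 kg/s; KCl fraction = 0.721.

0.721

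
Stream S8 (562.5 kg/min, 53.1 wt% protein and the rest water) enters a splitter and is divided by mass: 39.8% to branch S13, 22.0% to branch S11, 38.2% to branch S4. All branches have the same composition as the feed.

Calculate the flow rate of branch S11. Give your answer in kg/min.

123.8 kg/min

Branch S11 flow = 0.220×562.5 = 123.75 kg/min.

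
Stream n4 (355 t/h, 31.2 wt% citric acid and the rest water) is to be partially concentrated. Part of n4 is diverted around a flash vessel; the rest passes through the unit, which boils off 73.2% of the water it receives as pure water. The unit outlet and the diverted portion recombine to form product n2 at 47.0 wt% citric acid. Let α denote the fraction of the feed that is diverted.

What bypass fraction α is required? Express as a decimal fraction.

All 355×0.312 = 110.76 t/h of citric acid reaches n2, so n2 = 110.76/0.470 = 235.66 t/h and vapour = 119.34 t/h.
The evaporator receives (1−α)·355 of feed at 0.688 water and removes 0.732 of that water:
0.732×0.688×(1−α)×355 = 119.34
(1−α) = 119.34/178.78 = 0.6675;  α = 0.3325.

0.332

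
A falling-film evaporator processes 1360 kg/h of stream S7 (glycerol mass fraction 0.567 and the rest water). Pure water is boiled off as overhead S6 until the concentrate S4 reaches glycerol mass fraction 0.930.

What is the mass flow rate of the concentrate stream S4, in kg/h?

glycerol is conserved: 1360×0.567 = 771.12 kg/h all reports to the concentrate.
Concentrate = 771.12/(target fraction) = 829.16 kg/h.

829.2 kg/h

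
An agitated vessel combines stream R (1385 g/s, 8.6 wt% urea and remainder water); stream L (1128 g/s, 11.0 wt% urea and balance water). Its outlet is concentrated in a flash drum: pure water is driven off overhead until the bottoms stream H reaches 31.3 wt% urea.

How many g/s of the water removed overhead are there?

1736 g/s

urea entering = 1385×0.086 + 1128×0.110 = 243.19 g/s.
All urea reports to H, so H = 243.19/0.313 = 776.96 g/s.
Total feed = 2513 g/s; overhead = 2513 − 776.96 = 1736 g/s.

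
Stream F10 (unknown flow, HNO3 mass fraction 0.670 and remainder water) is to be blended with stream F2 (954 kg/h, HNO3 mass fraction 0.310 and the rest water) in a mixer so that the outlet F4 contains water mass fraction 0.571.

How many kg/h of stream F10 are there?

Let F10 be the unknown flow. Total out = 954 + F10.
water balance: 658.26 + 0.330·F10 = 0.571·(954 + F10)
(0.330 − 0.571)·F10 = 0.571×954 − 658.26 = -113.53
F10 = -113.53 / -0.241 = 471.06 kg/h

471.1 kg/h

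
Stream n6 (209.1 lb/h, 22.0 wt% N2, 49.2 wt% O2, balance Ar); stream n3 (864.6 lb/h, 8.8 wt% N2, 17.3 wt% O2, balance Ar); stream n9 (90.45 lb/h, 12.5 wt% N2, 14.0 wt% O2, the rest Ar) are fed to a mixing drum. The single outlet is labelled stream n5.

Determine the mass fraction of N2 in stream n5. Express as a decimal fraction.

0.115

Total flow out = 209.1 + 864.6 + 90.45 = 1164.2 lb/h.
N2 in = 209.1×0.220 + 864.6×0.088 + 90.45×0.125 = 133.39 lb/h.
N2 mass fraction in n5 = 133.39/1164.2 = 0.115.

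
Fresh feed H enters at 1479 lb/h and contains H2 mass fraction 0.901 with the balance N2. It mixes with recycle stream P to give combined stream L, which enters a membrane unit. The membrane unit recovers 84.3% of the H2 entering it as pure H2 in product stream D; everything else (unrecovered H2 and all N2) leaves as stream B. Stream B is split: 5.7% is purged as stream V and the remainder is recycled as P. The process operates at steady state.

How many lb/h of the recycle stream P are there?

N2 enters only via H and leaves only via the purge: 1479×0.099 = 0.057×(N2 in B), and the membrane unit passes all N2, so N2 in L = N2 in B = 2568.8 lb/h.
H2 in L: m_A = 1479×0.901 + (1−0.057)·(1−0.843)·m_A, so m_A = 1332.6/0.8519 = 1564.2 lb/h.
B = (1−0.843)×1564.2 + 2568.8 = 2814.4 lb/h.
Recycle P = (1−0.057)×2814.4 = 2653.9 lb/h.

2654 lb/h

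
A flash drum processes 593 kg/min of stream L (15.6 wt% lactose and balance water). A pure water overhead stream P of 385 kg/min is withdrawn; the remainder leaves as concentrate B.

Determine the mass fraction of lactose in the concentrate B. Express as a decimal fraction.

0.4447

lactose is not removed: 593×0.156 = 92.508 kg/min of lactose enters B.
Concentrate = 593 − 385 = 208 kg/min.
Mass fraction = 92.508/208 = 0.4447.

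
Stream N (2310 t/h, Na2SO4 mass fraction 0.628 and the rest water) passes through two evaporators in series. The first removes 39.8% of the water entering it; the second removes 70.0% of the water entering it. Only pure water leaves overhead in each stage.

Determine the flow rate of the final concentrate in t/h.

1606 t/h

water in feed = 2310×0.372 = 859.32 t/h.
After stage 1: water left = (1−0.398)×859.32 = 517.31; stream total = 1968 t/h.
After stage 2: water left = (1−0.700)×517.31 = 155.19; final concentrate = 1605.9 t/h.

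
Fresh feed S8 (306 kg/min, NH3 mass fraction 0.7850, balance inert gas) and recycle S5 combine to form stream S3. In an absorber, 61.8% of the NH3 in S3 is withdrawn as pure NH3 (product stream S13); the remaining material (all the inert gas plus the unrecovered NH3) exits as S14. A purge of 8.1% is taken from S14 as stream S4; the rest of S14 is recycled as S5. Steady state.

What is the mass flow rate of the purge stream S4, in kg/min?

inert gas enters only via S8 and leaves only via the purge: 306×0.215 = 0.081×(inert gas in S14), and the absorber passes all inert gas, so inert gas in S3 = inert gas in S14 = 812.22 kg/min.
NH3 in S3: m_A = 306×0.785 + (1−0.081)·(1−0.618)·m_A, so m_A = 240.21/0.6489 = 370.16 kg/min.
S14 = (1−0.618)×370.16 + 812.22 = 953.62 kg/min.
Purge S4 = 0.081×953.62 = 77.243 kg/min.

77.24 kg/min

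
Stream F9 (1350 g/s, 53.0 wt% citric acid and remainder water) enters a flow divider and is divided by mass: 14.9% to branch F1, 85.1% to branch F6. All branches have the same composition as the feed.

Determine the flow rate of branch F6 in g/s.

Branch F6 flow = 0.851×1350 = 1148.8 g/s.

1149 g/s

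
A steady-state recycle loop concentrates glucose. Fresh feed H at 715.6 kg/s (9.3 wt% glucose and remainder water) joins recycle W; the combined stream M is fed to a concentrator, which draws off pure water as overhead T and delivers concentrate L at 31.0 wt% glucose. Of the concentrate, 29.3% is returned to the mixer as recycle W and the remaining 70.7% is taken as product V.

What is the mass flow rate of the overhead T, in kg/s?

500.9 kg/s

Overall glucose balance (none leaves overhead): glucose in fresh feed = glucose in product, i.e. 715.6×0.093 = (1−0.293)·L·0.310.
L = 66.551/(0.310×0.707) = 303.65 kg/s.
Recycle W = 0.293×303.65 = 88.969 kg/s.
Combined feed M = 715.6 + 88.969 = 804.57 kg/s.
Overhead T = M − L = 804.57 − 303.65 = 500.92 kg/s.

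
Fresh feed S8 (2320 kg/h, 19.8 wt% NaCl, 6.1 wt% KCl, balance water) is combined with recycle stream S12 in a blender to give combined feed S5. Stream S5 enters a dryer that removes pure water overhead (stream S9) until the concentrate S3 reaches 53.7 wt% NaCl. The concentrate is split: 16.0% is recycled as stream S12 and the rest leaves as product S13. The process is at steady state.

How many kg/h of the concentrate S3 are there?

Overall NaCl balance (none leaves overhead): NaCl in fresh feed = NaCl in product, i.e. 2320×0.198 = (1−0.160)·S3·0.537.
S3 = 459.36/(0.537×0.840) = 1018.4 kg/h.

1018 kg/h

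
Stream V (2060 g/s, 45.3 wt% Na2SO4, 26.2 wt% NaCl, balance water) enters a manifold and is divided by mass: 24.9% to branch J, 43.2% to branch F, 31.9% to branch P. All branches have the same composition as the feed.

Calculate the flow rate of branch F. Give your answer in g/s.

889.9 g/s

Branch F flow = 0.432×2060 = 889.92 g/s.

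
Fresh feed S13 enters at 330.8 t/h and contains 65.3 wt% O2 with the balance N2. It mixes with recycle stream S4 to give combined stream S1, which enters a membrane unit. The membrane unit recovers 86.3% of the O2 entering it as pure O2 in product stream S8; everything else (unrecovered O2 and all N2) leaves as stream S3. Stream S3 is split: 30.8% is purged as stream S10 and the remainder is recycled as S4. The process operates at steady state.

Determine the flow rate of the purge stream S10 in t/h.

124.9 t/h

N2 enters only via S13 and leaves only via the purge: 330.8×0.347 = 0.308×(N2 in S3), and the membrane unit passes all N2, so N2 in S1 = N2 in S3 = 372.69 t/h.
O2 in S1: m_A = 330.8×0.653 + (1−0.308)·(1−0.863)·m_A, so m_A = 216.01/0.9052 = 238.64 t/h.
S3 = (1−0.863)×238.64 + 372.69 = 405.38 t/h.
Purge S10 = 0.308×405.38 = 124.86 t/h.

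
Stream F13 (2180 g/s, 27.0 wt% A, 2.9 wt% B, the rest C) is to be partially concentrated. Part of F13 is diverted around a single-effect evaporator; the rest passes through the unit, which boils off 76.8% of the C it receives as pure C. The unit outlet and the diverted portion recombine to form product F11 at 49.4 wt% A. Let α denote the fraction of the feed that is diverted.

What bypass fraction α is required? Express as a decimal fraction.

0.158

All 2180×0.270 = 588.6 g/s of A reaches F11, so F11 = 588.6/0.494 = 1191.5 g/s and vapour = 988.5 g/s.
The evaporator receives (1−α)·2180 of feed at 0.701 C and removes 0.768 of that C:
0.768×0.701×(1−α)×2180 = 988.5
(1−α) = 988.5/1173.6 = 0.8423;  α = 0.1577.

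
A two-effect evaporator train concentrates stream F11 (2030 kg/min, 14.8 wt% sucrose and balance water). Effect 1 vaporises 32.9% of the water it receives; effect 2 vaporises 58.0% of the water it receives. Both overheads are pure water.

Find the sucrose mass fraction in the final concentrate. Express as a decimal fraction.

water in feed = 2030×0.852 = 1729.6 kg/min.
After stage 1: water left = (1−0.329)×1729.6 = 1160.5; stream total = 1461 kg/min.
After stage 2: water left = (1−0.580)×1160.5 = 487.42; final concentrate = 787.86 kg/min.
sucrose fraction = 300.44/787.86 = 0.3813.

0.3813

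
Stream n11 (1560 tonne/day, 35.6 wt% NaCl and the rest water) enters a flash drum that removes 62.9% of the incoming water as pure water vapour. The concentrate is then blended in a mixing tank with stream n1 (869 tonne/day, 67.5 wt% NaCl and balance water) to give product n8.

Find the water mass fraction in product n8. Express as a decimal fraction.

0.365

Vapour removed = 0.629×0.644×1560 = 631.92 tonne/day; concentrate = 928.08 tonne/day.
water reaching the mixer = 372.72 (from concentrate) + 869×0.325 = 655.15 tonne/day.
Product flow = 928.08 + 869 = 1797.1 tonne/day; water fraction = 0.365.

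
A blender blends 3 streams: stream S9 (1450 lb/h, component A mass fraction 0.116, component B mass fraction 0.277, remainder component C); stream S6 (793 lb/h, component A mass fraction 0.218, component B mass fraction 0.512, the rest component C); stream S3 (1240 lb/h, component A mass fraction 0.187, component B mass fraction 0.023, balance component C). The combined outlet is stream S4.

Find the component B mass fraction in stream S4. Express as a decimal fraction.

Total flow out = 1450 + 793 + 1240 = 3483 lb/h.
component B in = 1450×0.277 + 793×0.512 + 1240×0.023 = 836.19 lb/h.
component B mass fraction in S4 = 836.19/3483 = 0.240.

0.240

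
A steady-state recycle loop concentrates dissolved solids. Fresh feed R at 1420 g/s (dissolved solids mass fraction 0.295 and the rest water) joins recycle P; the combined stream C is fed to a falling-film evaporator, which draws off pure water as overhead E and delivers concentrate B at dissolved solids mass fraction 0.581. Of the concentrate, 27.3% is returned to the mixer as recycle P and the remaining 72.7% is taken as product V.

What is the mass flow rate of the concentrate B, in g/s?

Overall dissolved solids balance (none leaves overhead): dissolved solids in fresh feed = dissolved solids in product, i.e. 1420×0.295 = (1−0.273)·B·0.581.
B = 418.9/(0.581×0.727) = 991.74 g/s.

991.7 g/s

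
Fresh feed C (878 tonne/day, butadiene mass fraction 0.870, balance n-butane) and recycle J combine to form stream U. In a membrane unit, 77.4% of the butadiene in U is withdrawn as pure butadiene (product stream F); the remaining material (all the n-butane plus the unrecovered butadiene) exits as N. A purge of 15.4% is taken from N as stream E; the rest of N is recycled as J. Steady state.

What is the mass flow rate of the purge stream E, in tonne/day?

147 tonne/day

n-butane enters only via C and leaves only via the purge: 878×0.130 = 0.154×(n-butane in N), and the membrane unit passes all n-butane, so n-butane in U = n-butane in N = 741.17 tonne/day.
butadiene in U: m_A = 878×0.870 + (1−0.154)·(1−0.774)·m_A, so m_A = 763.86/0.8088 = 944.43 tonne/day.
N = (1−0.774)×944.43 + 741.17 = 954.61 tonne/day.
Purge E = 0.154×954.61 = 147.01 tonne/day.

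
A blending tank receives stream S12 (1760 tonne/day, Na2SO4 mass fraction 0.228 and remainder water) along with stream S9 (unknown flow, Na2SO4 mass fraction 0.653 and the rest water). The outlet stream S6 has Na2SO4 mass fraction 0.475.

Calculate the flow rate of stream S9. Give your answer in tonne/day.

Let S9 be the unknown flow. Total out = 1760 + S9.
Na2SO4 balance: 401.28 + 0.653·S9 = 0.475·(1760 + S9)
(0.653 − 0.475)·S9 = 0.475×1760 − 401.28 = 434.72
S9 = 434.72 / 0.178 = 2442.2 tonne/day

2442 tonne/day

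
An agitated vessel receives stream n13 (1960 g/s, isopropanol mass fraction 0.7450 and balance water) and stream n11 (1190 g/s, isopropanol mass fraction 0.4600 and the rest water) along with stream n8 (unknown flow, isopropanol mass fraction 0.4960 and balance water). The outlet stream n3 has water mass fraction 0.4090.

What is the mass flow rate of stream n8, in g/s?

1536 g/s

Let n8 be the unknown flow. Total out = 3150 + n8.
water balance: 1142.4 + 0.504·n8 = 0.409·(3150 + n8)
(0.504 − 0.409)·n8 = 0.409×3150 − 1142.4 = 145.95
n8 = 145.95 / 0.095 = 1536.3 g/s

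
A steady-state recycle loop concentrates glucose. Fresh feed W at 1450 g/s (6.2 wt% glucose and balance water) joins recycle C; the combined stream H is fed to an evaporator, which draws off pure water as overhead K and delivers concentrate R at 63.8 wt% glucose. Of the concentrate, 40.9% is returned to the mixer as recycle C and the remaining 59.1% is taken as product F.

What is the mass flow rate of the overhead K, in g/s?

Overall glucose balance (none leaves overhead): glucose in fresh feed = glucose in product, i.e. 1450×0.062 = (1−0.409)·R·0.638.
R = 89.9/(0.638×0.591) = 238.42 g/s.
Recycle C = 0.409×238.42 = 97.516 g/s.
Combined feed H = 1450 + 97.516 = 1547.5 g/s.
Overhead K = H − R = 1547.5 − 238.42 = 1309.1 g/s.

1309 g/s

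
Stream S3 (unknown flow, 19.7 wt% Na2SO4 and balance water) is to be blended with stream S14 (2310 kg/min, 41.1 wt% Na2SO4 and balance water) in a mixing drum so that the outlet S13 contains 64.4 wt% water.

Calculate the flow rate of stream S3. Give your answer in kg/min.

Let S3 be the unknown flow. Total out = 2310 + S3.
water balance: 1360.6 + 0.803·S3 = 0.644·(2310 + S3)
(0.803 − 0.644)·S3 = 0.644×2310 − 1360.6 = 127.05
S3 = 127.05 / 0.159 = 799.06 kg/min

799.1 kg/min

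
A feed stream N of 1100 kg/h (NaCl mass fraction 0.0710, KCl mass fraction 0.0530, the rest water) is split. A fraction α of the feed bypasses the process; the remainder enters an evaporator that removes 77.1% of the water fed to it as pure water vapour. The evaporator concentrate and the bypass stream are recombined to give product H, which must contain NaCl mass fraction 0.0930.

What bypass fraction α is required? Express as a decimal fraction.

All 1100×0.071 = 78.1 kg/h of NaCl reaches H, so H = 78.1/0.093 = 839.78 kg/h and vapour = 260.22 kg/h.
The evaporator receives (1−α)·1100 of feed at 0.876 water and removes 0.771 of that water:
0.771×0.876×(1−α)×1100 = 260.22
(1−α) = 260.22/742.94 = 0.3503;  α = 0.6497.

0.650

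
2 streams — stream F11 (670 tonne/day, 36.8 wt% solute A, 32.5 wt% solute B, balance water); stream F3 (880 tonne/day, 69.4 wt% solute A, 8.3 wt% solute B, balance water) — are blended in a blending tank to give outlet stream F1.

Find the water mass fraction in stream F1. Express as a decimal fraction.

Total flow out = 670 + 880 = 1550 tonne/day.
water in = 670×0.307 + 880×0.223 = 401.93 tonne/day.
water mass fraction in F1 = 401.93/1550 = 0.259.

0.259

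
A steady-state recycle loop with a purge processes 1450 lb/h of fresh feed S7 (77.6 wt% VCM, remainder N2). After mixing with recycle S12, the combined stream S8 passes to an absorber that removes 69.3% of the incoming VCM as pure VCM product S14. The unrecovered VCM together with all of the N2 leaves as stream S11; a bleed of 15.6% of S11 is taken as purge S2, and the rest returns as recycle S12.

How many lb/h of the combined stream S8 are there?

3601 lb/h

N2 enters only via S7 and leaves only via the purge: 1450×0.224 = 0.156×(N2 in S11), and the absorber passes all N2, so N2 in S8 = N2 in S11 = 2082.1 lb/h.
VCM in S8: m_A = 1450×0.776 + (1−0.156)·(1−0.693)·m_A, so m_A = 1125.2/0.7409 = 1518.7 lb/h.
S8 = 1518.7 + 2082.1 = 3600.8 lb/h.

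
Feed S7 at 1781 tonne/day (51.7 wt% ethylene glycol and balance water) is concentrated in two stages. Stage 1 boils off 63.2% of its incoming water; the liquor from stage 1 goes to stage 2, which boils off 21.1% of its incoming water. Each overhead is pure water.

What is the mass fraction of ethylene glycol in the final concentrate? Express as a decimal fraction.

0.787

water in feed = 1781×0.483 = 860.22 tonne/day.
After stage 1: water left = (1−0.632)×860.22 = 316.56; stream total = 1237.3 tonne/day.
After stage 2: water left = (1−0.211)×316.56 = 249.77; final concentrate = 1170.5 tonne/day.
ethylene glycol fraction = 920.78/1170.5 = 0.787.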